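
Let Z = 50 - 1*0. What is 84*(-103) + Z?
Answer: -8602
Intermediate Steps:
Z = 50 (Z = 50 + 0 = 50)
84*(-103) + Z = 84*(-103) + 50 = -8652 + 50 = -8602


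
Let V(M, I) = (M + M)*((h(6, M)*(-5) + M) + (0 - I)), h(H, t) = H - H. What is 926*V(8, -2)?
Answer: 148160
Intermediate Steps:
h(H, t) = 0
V(M, I) = 2*M*(M - I) (V(M, I) = (M + M)*((0*(-5) + M) + (0 - I)) = (2*M)*((0 + M) - I) = (2*M)*(M - I) = 2*M*(M - I))
926*V(8, -2) = 926*(2*8*(8 - 1*(-2))) = 926*(2*8*(8 + 2)) = 926*(2*8*10) = 926*160 = 148160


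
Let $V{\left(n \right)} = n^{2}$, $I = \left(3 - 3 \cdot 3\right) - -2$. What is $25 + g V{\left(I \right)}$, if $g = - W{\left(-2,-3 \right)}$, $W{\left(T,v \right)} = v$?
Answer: $73$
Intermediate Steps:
$I = -4$ ($I = \left(3 - 9\right) + 2 = -6 + 2 = -4$)
$g = 3$ ($g = \left(-1\right) \left(-3\right) = 3$)
$25 + g V{\left(I \right)} = 25 + 3 \left(-4\right)^{2} = 25 + 3 \cdot 16 = 25 + 48 = 73$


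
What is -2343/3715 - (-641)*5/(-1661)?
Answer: -15798298/6170615 ≈ -2.5602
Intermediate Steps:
-2343/3715 - (-641)*5/(-1661) = -2343*1/3715 - 1*(-3205)*(-1/1661) = -2343/3715 + 3205*(-1/1661) = -2343/3715 - 3205/1661 = -15798298/6170615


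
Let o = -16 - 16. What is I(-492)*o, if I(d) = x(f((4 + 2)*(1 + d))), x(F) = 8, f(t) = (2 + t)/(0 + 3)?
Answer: -256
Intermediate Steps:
f(t) = ⅔ + t/3 (f(t) = (2 + t)/3 = (2 + t)*(⅓) = ⅔ + t/3)
I(d) = 8
o = -32
I(-492)*o = 8*(-32) = -256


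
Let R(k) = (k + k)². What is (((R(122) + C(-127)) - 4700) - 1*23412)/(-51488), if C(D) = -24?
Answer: -3925/6436 ≈ -0.60985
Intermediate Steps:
R(k) = 4*k² (R(k) = (2*k)² = 4*k²)
(((R(122) + C(-127)) - 4700) - 1*23412)/(-51488) = (((4*122² - 24) - 4700) - 1*23412)/(-51488) = (((4*14884 - 24) - 4700) - 23412)*(-1/51488) = (((59536 - 24) - 4700) - 23412)*(-1/51488) = ((59512 - 4700) - 23412)*(-1/51488) = (54812 - 23412)*(-1/51488) = 31400*(-1/51488) = -3925/6436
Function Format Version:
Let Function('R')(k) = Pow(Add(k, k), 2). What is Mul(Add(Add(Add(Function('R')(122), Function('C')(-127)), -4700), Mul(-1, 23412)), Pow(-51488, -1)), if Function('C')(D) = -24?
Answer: Rational(-3925, 6436) ≈ -0.60985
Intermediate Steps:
Function('R')(k) = Mul(4, Pow(k, 2)) (Function('R')(k) = Pow(Mul(2, k), 2) = Mul(4, Pow(k, 2)))
Mul(Add(Add(Add(Function('R')(122), Function('C')(-127)), -4700), Mul(-1, 23412)), Pow(-51488, -1)) = Mul(Add(Add(Add(Mul(4, Pow(122, 2)), -24), -4700), Mul(-1, 23412)), Pow(-51488, -1)) = Mul(Add(Add(Add(Mul(4, 14884), -24), -4700), -23412), Rational(-1, 51488)) = Mul(Add(Add(Add(59536, -24), -4700), -23412), Rational(-1, 51488)) = Mul(Add(Add(59512, -4700), -23412), Rational(-1, 51488)) = Mul(Add(54812, -23412), Rational(-1, 51488)) = Mul(31400, Rational(-1, 51488)) = Rational(-3925, 6436)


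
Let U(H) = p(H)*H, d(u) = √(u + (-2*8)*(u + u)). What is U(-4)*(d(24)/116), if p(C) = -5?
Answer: 10*I*√186/29 ≈ 4.7028*I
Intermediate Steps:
d(u) = √31*√(-u) (d(u) = √(u - 32*u) = √(-31*u) = √31*√(-u))
U(H) = -5*H
U(-4)*(d(24)/116) = (-5*(-4))*((√31*√(-1*24))/116) = 20*((√31*√(-24))*(1/116)) = 20*((√31*(2*I*√6))*(1/116)) = 20*((2*I*√186)*(1/116)) = 20*(I*√186/58) = 10*I*√186/29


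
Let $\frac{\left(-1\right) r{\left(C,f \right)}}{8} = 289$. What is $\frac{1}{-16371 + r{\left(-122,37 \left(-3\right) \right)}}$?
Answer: $- \frac{1}{18683} \approx -5.3525 \cdot 10^{-5}$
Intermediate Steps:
$r{\left(C,f \right)} = -2312$ ($r{\left(C,f \right)} = \left(-8\right) 289 = -2312$)
$\frac{1}{-16371 + r{\left(-122,37 \left(-3\right) \right)}} = \frac{1}{-16371 - 2312} = \frac{1}{-18683} = - \frac{1}{18683}$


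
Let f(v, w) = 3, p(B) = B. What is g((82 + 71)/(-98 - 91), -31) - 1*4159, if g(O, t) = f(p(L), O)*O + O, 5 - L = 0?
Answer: -87407/21 ≈ -4162.2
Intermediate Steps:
L = 5 (L = 5 - 1*0 = 5 + 0 = 5)
g(O, t) = 4*O (g(O, t) = 3*O + O = 4*O)
g((82 + 71)/(-98 - 91), -31) - 1*4159 = 4*((82 + 71)/(-98 - 91)) - 1*4159 = 4*(153/(-189)) - 4159 = 4*(153*(-1/189)) - 4159 = 4*(-17/21) - 4159 = -68/21 - 4159 = -87407/21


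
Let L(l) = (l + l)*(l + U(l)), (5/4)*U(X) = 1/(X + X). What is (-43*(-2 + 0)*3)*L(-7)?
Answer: 127452/5 ≈ 25490.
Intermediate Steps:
U(X) = 2/(5*X) (U(X) = 4/(5*(X + X)) = 4/(5*((2*X))) = 4*(1/(2*X))/5 = 2/(5*X))
L(l) = 2*l*(l + 2/(5*l)) (L(l) = (l + l)*(l + 2/(5*l)) = (2*l)*(l + 2/(5*l)) = 2*l*(l + 2/(5*l)))
(-43*(-2 + 0)*3)*L(-7) = (-43*(-2 + 0)*3)*(⅘ + 2*(-7)²) = (-(-86)*3)*(⅘ + 2*49) = (-43*(-6))*(⅘ + 98) = 258*(494/5) = 127452/5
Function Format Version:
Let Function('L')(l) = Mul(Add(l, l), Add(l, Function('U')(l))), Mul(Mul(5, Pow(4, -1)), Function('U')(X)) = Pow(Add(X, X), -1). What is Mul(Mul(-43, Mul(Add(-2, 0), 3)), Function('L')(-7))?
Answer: Rational(127452, 5) ≈ 25490.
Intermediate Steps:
Function('U')(X) = Mul(Rational(2, 5), Pow(X, -1)) (Function('U')(X) = Mul(Rational(4, 5), Pow(Add(X, X), -1)) = Mul(Rational(4, 5), Pow(Mul(2, X), -1)) = Mul(Rational(4, 5), Mul(Rational(1, 2), Pow(X, -1))) = Mul(Rational(2, 5), Pow(X, -1)))
Function('L')(l) = Mul(2, l, Add(l, Mul(Rational(2, 5), Pow(l, -1)))) (Function('L')(l) = Mul(Add(l, l), Add(l, Mul(Rational(2, 5), Pow(l, -1)))) = Mul(Mul(2, l), Add(l, Mul(Rational(2, 5), Pow(l, -1)))) = Mul(2, l, Add(l, Mul(Rational(2, 5), Pow(l, -1)))))
Mul(Mul(-43, Mul(Add(-2, 0), 3)), Function('L')(-7)) = Mul(Mul(-43, Mul(Add(-2, 0), 3)), Add(Rational(4, 5), Mul(2, Pow(-7, 2)))) = Mul(Mul(-43, Mul(-2, 3)), Add(Rational(4, 5), Mul(2, 49))) = Mul(Mul(-43, -6), Add(Rational(4, 5), 98)) = Mul(258, Rational(494, 5)) = Rational(127452, 5)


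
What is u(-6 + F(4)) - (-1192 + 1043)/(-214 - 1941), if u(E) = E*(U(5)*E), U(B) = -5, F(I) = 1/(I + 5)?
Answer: -30279044/174555 ≈ -173.46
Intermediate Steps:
F(I) = 1/(5 + I)
u(E) = -5*E² (u(E) = E*(-5*E) = -5*E²)
u(-6 + F(4)) - (-1192 + 1043)/(-214 - 1941) = -5*(-6 + 1/(5 + 4))² - (-1192 + 1043)/(-214 - 1941) = -5*(-6 + 1/9)² - (-149)/(-2155) = -5*(-6 + ⅑)² - (-149)*(-1)/2155 = -5*(-53/9)² - 1*149/2155 = -5*2809/81 - 149/2155 = -14045/81 - 149/2155 = -30279044/174555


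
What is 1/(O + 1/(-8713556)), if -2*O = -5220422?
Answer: 8713556/22744219720315 ≈ 3.8311e-7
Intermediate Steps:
O = 2610211 (O = -½*(-5220422) = 2610211)
1/(O + 1/(-8713556)) = 1/(2610211 + 1/(-8713556)) = 1/(2610211 - 1/8713556) = 1/(22744219720315/8713556) = 8713556/22744219720315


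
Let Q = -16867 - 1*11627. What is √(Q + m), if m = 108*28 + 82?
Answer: 2*I*√6347 ≈ 159.34*I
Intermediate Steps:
Q = -28494 (Q = -16867 - 11627 = -28494)
m = 3106 (m = 3024 + 82 = 3106)
√(Q + m) = √(-28494 + 3106) = √(-25388) = 2*I*√6347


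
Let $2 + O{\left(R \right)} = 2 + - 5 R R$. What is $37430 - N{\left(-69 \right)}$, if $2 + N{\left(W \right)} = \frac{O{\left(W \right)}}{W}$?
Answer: $37087$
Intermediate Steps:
$O{\left(R \right)} = - 5 R^{2}$ ($O{\left(R \right)} = -2 + \left(2 + - 5 R R\right) = -2 - \left(-2 + 5 R^{2}\right) = - 5 R^{2}$)
$N{\left(W \right)} = -2 - 5 W$ ($N{\left(W \right)} = -2 + \frac{\left(-5\right) W^{2}}{W} = -2 - 5 W$)
$37430 - N{\left(-69 \right)} = 37430 - \left(-2 - -345\right) = 37430 - \left(-2 + 345\right) = 37430 - 343 = 37087$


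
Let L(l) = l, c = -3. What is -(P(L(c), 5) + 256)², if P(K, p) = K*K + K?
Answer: -68644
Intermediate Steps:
P(K, p) = K + K² (P(K, p) = K² + K = K + K²)
-(P(L(c), 5) + 256)² = -(-3*(1 - 3) + 256)² = -(-3*(-2) + 256)² = -(6 + 256)² = -1*262² = -1*68644 = -68644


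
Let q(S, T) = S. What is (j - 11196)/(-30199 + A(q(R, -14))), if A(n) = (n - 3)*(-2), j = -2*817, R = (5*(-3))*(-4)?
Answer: 12830/30313 ≈ 0.42325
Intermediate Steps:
R = 60 (R = -15*(-4) = 60)
j = -1634
A(n) = 6 - 2*n (A(n) = (-3 + n)*(-2) = 6 - 2*n)
(j - 11196)/(-30199 + A(q(R, -14))) = (-1634 - 11196)/(-30199 + (6 - 2*60)) = -12830/(-30199 + (6 - 120)) = -12830/(-30199 - 114) = -12830/(-30313) = -12830*(-1/30313) = 12830/30313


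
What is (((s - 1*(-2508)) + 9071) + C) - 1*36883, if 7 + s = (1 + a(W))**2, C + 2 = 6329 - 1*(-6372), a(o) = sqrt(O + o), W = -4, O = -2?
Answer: -12617 + 2*I*sqrt(6) ≈ -12617.0 + 4.899*I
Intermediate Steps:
a(o) = sqrt(-2 + o)
C = 12699 (C = -2 + (6329 - 1*(-6372)) = -2 + (6329 + 6372) = -2 + 12701 = 12699)
s = -7 + (1 + I*sqrt(6))**2 (s = -7 + (1 + sqrt(-2 - 4))**2 = -7 + (1 + sqrt(-6))**2 = -7 + (1 + I*sqrt(6))**2 ≈ -12.0 + 4.899*I)
(((s - 1*(-2508)) + 9071) + C) - 1*36883 = ((((-12 + 2*I*sqrt(6)) - 1*(-2508)) + 9071) + 12699) - 1*36883 = ((((-12 + 2*I*sqrt(6)) + 2508) + 9071) + 12699) - 36883 = (((2496 + 2*I*sqrt(6)) + 9071) + 12699) - 36883 = ((11567 + 2*I*sqrt(6)) + 12699) - 36883 = (24266 + 2*I*sqrt(6)) - 36883 = -12617 + 2*I*sqrt(6)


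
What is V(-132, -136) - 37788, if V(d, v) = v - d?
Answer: -37792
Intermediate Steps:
V(-132, -136) - 37788 = (-136 - 1*(-132)) - 37788 = (-136 + 132) - 37788 = -4 - 37788 = -37792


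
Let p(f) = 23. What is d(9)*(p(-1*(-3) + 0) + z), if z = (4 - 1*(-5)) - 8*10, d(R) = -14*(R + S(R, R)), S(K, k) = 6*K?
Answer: 42336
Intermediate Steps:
d(R) = -98*R (d(R) = -14*(R + 6*R) = -98*R)
z = -71 (z = (4 + 5) - 80 = 9 - 80 = -71)
d(9)*(p(-1*(-3) + 0) + z) = (-98*9)*(23 - 71) = -882*(-48) = 42336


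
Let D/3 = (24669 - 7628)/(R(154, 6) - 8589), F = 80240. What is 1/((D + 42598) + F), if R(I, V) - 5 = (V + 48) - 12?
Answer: 8542/1049231073 ≈ 8.1412e-6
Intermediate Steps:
R(I, V) = 41 + V (R(I, V) = 5 + ((V + 48) - 12) = 5 + ((48 + V) - 12) = 5 + (36 + V) = 41 + V)
D = -51123/8542 (D = 3*((24669 - 7628)/((41 + 6) - 8589)) = 3*(17041/(47 - 8589)) = 3*(17041/(-8542)) = 3*(17041*(-1/8542)) = 3*(-17041/8542) = -51123/8542 ≈ -5.9849)
1/((D + 42598) + F) = 1/((-51123/8542 + 42598) + 80240) = 1/(363820993/8542 + 80240) = 1/(1049231073/8542) = 8542/1049231073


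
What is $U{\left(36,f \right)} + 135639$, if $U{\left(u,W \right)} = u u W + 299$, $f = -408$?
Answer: $-392830$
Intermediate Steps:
$U{\left(u,W \right)} = 299 + W u^{2}$ ($U{\left(u,W \right)} = u^{2} W + 299 = W u^{2} + 299 = 299 + W u^{2}$)
$U{\left(36,f \right)} + 135639 = \left(299 - 408 \cdot 36^{2}\right) + 135639 = \left(299 - 528768\right) + 135639 = -528469 + 135639 = -392830$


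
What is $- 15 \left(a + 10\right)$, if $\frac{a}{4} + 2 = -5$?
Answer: $270$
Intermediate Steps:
$a = -28$ ($a = -8 + 4 \left(-5\right) = -8 - 20 = -28$)
$- 15 \left(a + 10\right) = - 15 \left(-28 + 10\right) = \left(-15\right) \left(-18\right) = 270$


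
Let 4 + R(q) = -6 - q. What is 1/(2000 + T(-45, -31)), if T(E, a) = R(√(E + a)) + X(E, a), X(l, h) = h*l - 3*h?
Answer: I/(2*(√19 + 1739*I)) ≈ 0.00028752 + 7.2068e-7*I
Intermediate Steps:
R(q) = -10 - q (R(q) = -4 + (-6 - q) = -10 - q)
X(l, h) = -3*h + h*l
T(E, a) = -10 - √(E + a) + a*(-3 + E) (T(E, a) = (-10 - √(E + a)) + a*(-3 + E) = -10 - √(E + a) + a*(-3 + E))
1/(2000 + T(-45, -31)) = 1/(2000 + (-10 - √(-45 - 31) - 31*(-3 - 45))) = 1/(2000 + (-10 - √(-76) - 31*(-48))) = 1/(2000 + (-10 - 2*I*√19 + 1488)) = 1/(2000 + (1478 - 2*I*√19)) = 1/(3478 - 2*I*√19)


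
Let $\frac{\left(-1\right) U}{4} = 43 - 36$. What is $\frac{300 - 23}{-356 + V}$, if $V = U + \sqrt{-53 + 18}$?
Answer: $- \frac{106368}{147491} - \frac{277 i \sqrt{35}}{147491} \approx -0.72118 - 0.011111 i$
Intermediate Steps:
$U = -28$ ($U = - 4 \left(43 - 36\right) = \left(-4\right) 7 = -28$)
$V = -28 + i \sqrt{35}$ ($V = -28 + \sqrt{-53 + 18} = -28 + \sqrt{-35} = -28 + i \sqrt{35} \approx -28.0 + 5.9161 i$)
$\frac{300 - 23}{-356 + V} = \frac{300 - 23}{-356 - \left(28 - i \sqrt{35}\right)} = \frac{277}{-384 + i \sqrt{35}}$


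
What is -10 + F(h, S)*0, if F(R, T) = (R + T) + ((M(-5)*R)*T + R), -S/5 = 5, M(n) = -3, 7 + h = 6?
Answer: -10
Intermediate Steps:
h = -1 (h = -7 + 6 = -1)
S = -25 (S = -5*5 = -25)
F(R, T) = T + 2*R - 3*R*T (F(R, T) = (R + T) + ((-3*R)*T + R) = (R + T) + (-3*R*T + R) = (R + T) + (R - 3*R*T) = T + 2*R - 3*R*T)
-10 + F(h, S)*0 = -10 + (-25 + 2*(-1) - 3*(-1)*(-25))*0 = -10 + (-25 - 2 - 75)*0 = -10 - 102*0 = -10 + 0 = -10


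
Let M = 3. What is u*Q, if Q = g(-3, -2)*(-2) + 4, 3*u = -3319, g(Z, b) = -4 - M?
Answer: -19914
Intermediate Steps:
g(Z, b) = -7 (g(Z, b) = -4 - 1*3 = -4 - 3 = -7)
u = -3319/3 (u = (⅓)*(-3319) = -3319/3 ≈ -1106.3)
Q = 18 (Q = -7*(-2) + 4 = 14 + 4 = 18)
u*Q = -3319/3*18 = -19914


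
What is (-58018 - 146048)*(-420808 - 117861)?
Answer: 109924028154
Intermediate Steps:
(-58018 - 146048)*(-420808 - 117861) = -204066*(-538669) = 109924028154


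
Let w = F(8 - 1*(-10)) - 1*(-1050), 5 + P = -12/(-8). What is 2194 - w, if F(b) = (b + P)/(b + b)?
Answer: 82339/72 ≈ 1143.6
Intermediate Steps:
P = -7/2 (P = -5 - 12/(-8) = -5 - 12*(-⅛) = -5 + 3/2 = -7/2 ≈ -3.5000)
F(b) = (-7/2 + b)/(2*b) (F(b) = (b - 7/2)/(b + b) = (-7/2 + b)/((2*b)) = (-7/2 + b)*(1/(2*b)) = (-7/2 + b)/(2*b))
w = 75629/72 (w = (-7 + 2*(8 - 1*(-10)))/(4*(8 - 1*(-10))) - 1*(-1050) = (-7 + 2*(8 + 10))/(4*(8 + 10)) + 1050 = (¼)*(-7 + 2*18)/18 + 1050 = (¼)*(1/18)*(-7 + 36) + 1050 = (¼)*(1/18)*29 + 1050 = 29/72 + 1050 = 75629/72 ≈ 1050.4)
2194 - w = 2194 - 1*75629/72 = 2194 - 75629/72 = 82339/72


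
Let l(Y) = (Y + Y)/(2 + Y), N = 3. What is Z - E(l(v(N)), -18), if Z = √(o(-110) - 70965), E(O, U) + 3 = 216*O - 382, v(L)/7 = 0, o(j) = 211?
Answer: 385 + I*√70754 ≈ 385.0 + 266.0*I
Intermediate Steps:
v(L) = 0 (v(L) = 7*0 = 0)
l(Y) = 2*Y/(2 + Y) (l(Y) = (2*Y)/(2 + Y) = 2*Y/(2 + Y))
E(O, U) = -385 + 216*O (E(O, U) = -3 + (216*O - 382) = -3 + (-382 + 216*O) = -385 + 216*O)
Z = I*√70754 (Z = √(211 - 70965) = √(-70754) = I*√70754 ≈ 266.0*I)
Z - E(l(v(N)), -18) = I*√70754 - (-385 + 216*(2*0/(2 + 0))) = I*√70754 - (-385 + 216*(2*0/2)) = I*√70754 - (-385 + 216*(2*0*(½))) = I*√70754 - (-385 + 216*0) = I*√70754 - (-385 + 0) = I*√70754 - 1*(-385) = I*√70754 + 385 = 385 + I*√70754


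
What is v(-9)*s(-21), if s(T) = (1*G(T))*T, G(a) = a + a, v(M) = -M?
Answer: 7938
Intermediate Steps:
G(a) = 2*a
s(T) = 2*T**2 (s(T) = (1*(2*T))*T = (2*T)*T = 2*T**2)
v(-9)*s(-21) = (-1*(-9))*(2*(-21)**2) = 9*(2*441) = 9*882 = 7938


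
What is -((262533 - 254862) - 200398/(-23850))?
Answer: -91576874/11925 ≈ -7679.4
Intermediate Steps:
-((262533 - 254862) - 200398/(-23850)) = -(7671 - 200398*(-1/23850)) = -(7671 + 100199/11925) = -1*91576874/11925 = -91576874/11925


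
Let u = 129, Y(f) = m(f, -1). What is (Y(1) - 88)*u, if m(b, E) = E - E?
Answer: -11352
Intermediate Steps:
m(b, E) = 0
Y(f) = 0
(Y(1) - 88)*u = (0 - 88)*129 = -88*129 = -11352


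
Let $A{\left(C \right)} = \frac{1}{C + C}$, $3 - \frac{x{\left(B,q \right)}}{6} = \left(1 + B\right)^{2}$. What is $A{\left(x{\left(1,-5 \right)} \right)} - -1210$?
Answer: $\frac{14519}{12} \approx 1209.9$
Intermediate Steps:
$x{\left(B,q \right)} = 18 - 6 \left(1 + B\right)^{2}$
$A{\left(C \right)} = \frac{1}{2 C}$
$A{\left(x{\left(1,-5 \right)} \right)} - -1210 = \frac{1}{2 \left(18 - 6 \left(1 + 1\right)^{2}\right)} - -1210 = \frac{1}{2 \left(18 - 6 \cdot 2^{2}\right)} + 1210 = \frac{1}{2 \left(18 - 24\right)} + 1210 = \frac{1}{2 \left(-6\right)} + 1210 = \frac{1}{2} \left(- \frac{1}{6}\right) + 1210 = - \frac{1}{12} + 1210 = \frac{14519}{12}$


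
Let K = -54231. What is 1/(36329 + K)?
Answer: -1/17902 ≈ -5.5860e-5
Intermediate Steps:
1/(36329 + K) = 1/(36329 - 54231) = 1/(-17902) = -1/17902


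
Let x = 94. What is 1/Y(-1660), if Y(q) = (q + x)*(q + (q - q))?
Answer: 1/2599560 ≈ 3.8468e-7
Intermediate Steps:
Y(q) = q*(94 + q) (Y(q) = (q + 94)*(q + (q - q)) = (94 + q)*(q + 0) = (94 + q)*q = q*(94 + q))
1/Y(-1660) = 1/(-1660*(94 - 1660)) = 1/(-1660*(-1566)) = 1/2599560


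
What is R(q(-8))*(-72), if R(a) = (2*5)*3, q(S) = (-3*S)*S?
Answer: -2160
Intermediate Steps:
q(S) = -3*S²
R(a) = 30 (R(a) = 10*3 = 30)
R(q(-8))*(-72) = 30*(-72) = -2160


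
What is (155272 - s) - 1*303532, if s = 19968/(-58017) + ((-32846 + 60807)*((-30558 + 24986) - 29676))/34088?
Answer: -9834620781050/82403479 ≈ -1.1935e+5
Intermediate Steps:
s = -2382519015490/82403479 (s = 19968*(-1/58017) + (27961*(-5572 - 29676))*(1/34088) = -6656/19339 + (27961*(-35248))*(1/34088) = -6656/19339 - 985569328*1/34088 = -6656/19339 - 123196166/4261 = -2382519015490/82403479 ≈ -28913.)
(155272 - s) - 1*303532 = (155272 - 1*(-2382519015490/82403479)) - 1*303532 = (155272 + 2382519015490/82403479) - 303532 = 15177472006778/82403479 - 303532 = -9834620781050/82403479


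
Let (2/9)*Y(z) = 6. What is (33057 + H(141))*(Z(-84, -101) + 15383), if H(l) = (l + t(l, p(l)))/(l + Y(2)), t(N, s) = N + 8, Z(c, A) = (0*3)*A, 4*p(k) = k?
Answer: 42717560339/84 ≈ 5.0854e+8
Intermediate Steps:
p(k) = k/4
Z(c, A) = 0 (Z(c, A) = 0*A = 0)
t(N, s) = 8 + N
Y(z) = 27 (Y(z) = (9/2)*6 = 27)
H(l) = (8 + 2*l)/(27 + l) (H(l) = (l + (8 + l))/(l + 27) = (8 + 2*l)/(27 + l))
(33057 + H(141))*(Z(-84, -101) + 15383) = (33057 + 2*(4 + 141)/(27 + 141))*(0 + 15383) = (33057 + 2*145/168)*15383 = (33057 + 2*(1/168)*145)*15383 = (33057 + 145/84)*15383 = (2776933/84)*15383 = 42717560339/84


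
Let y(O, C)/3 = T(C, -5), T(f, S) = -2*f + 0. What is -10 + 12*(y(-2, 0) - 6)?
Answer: -82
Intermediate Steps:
T(f, S) = -2*f
y(O, C) = -6*C (y(O, C) = 3*(-2*C) = -6*C)
-10 + 12*(y(-2, 0) - 6) = -10 + 12*(-6*0 - 6) = -10 + 12*(0 - 6) = -10 + 12*(-6) = -10 - 72 = -82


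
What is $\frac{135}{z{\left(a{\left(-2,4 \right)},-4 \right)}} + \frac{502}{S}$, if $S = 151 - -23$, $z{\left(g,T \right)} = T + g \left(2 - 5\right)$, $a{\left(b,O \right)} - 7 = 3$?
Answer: $- \frac{3211}{2958} \approx -1.0855$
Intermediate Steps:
$a{\left(b,O \right)} = 10$ ($a{\left(b,O \right)} = 7 + 3 = 10$)
$z{\left(g,T \right)} = T - 3 g$ ($z{\left(g,T \right)} = T + g \left(-3\right) = T - 3 g$)
$S = 174$ ($S = 151 + 23 = 174$)
$\frac{135}{z{\left(a{\left(-2,4 \right)},-4 \right)}} + \frac{502}{S} = \frac{135}{-4 - 30} + \frac{502}{174} = \frac{135}{-4 - 30} + 502 \cdot \frac{1}{174} = \frac{135}{-34} + \frac{251}{87} = 135 \left(- \frac{1}{34}\right) + \frac{251}{87} = - \frac{135}{34} + \frac{251}{87} = - \frac{3211}{2958}$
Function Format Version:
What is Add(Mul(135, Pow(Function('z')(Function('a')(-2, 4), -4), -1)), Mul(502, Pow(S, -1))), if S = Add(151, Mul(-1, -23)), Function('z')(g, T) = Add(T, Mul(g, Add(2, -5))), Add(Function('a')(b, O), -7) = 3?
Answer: Rational(-3211, 2958) ≈ -1.0855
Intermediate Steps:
Function('a')(b, O) = 10 (Function('a')(b, O) = Add(7, 3) = 10)
Function('z')(g, T) = Add(T, Mul(-3, g)) (Function('z')(g, T) = Add(T, Mul(g, -3)) = Add(T, Mul(-3, g)))
S = 174 (S = Add(151, 23) = 174)
Add(Mul(135, Pow(Function('z')(Function('a')(-2, 4), -4), -1)), Mul(502, Pow(S, -1))) = Add(Mul(135, Pow(Add(-4, Mul(-3, 10)), -1)), Mul(502, Pow(174, -1))) = Add(Mul(135, Pow(Add(-4, -30), -1)), Mul(502, Rational(1, 174))) = Add(Mul(135, Pow(-34, -1)), Rational(251, 87)) = Add(Mul(135, Rational(-1, 34)), Rational(251, 87)) = Add(Rational(-135, 34), Rational(251, 87)) = Rational(-3211, 2958)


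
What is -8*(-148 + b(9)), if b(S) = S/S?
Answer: 1176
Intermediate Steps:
b(S) = 1
-8*(-148 + b(9)) = -8*(-148 + 1) = -8*(-147) = 1176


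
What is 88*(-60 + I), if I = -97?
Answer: -13816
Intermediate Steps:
88*(-60 + I) = 88*(-60 - 97) = 88*(-157) = -13816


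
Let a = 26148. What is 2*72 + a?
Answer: 26292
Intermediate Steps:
2*72 + a = 2*72 + 26148 = 144 + 26148 = 26292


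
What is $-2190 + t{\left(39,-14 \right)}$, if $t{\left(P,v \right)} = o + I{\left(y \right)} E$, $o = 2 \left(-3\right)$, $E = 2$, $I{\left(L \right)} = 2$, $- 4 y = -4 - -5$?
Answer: $-2192$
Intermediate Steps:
$y = - \frac{1}{4}$ ($y = - \frac{-4 - -5}{4} = - \frac{-4 + 5}{4} = \left(- \frac{1}{4}\right) 1 = - \frac{1}{4} \approx -0.25$)
$o = -6$
$t{\left(P,v \right)} = -2$ ($t{\left(P,v \right)} = -6 + 2 \cdot 2 = -6 + 4 = -2$)
$-2190 + t{\left(39,-14 \right)} = -2190 - 2 = -2192$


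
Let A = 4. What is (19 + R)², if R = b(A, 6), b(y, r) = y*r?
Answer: 1849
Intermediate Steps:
b(y, r) = r*y
R = 24 (R = 6*4 = 24)
(19 + R)² = (19 + 24)² = 43² = 1849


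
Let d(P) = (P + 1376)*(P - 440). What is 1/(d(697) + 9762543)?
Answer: 1/10295304 ≈ 9.7132e-8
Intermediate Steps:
d(P) = (-440 + P)*(1376 + P) (d(P) = (1376 + P)*(-440 + P) = (-440 + P)*(1376 + P))
1/(d(697) + 9762543) = 1/((-605440 + 697² + 936*697) + 9762543) = 1/((-605440 + 485809 + 652392) + 9762543) = 1/(532761 + 9762543) = 1/10295304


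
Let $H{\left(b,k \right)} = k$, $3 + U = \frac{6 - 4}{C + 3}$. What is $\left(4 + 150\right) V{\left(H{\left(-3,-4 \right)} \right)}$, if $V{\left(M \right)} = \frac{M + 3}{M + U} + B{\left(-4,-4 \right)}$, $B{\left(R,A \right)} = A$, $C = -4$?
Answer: $- \frac{5390}{9} \approx -598.89$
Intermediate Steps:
$U = -5$ ($U = -3 + \frac{6 - 4}{-4 + 3} = -3 + \frac{2}{-1} = -3 + 2 \left(-1\right) = -3 - 2 = -5$)
$V{\left(M \right)} = -4 + \frac{3 + M}{-5 + M}$ ($V{\left(M \right)} = \frac{M + 3}{M - 5} - 4 = \frac{3 + M}{-5 + M} - 4 = -4 + \frac{3 + M}{-5 + M}$)
$\left(4 + 150\right) V{\left(H{\left(-3,-4 \right)} \right)} = \left(4 + 150\right) \frac{23 - -12}{-5 - 4} = 154 \frac{23 + 12}{-9} = 154 \left(\left(- \frac{1}{9}\right) 35\right) = 154 \left(- \frac{35}{9}\right) = - \frac{5390}{9}$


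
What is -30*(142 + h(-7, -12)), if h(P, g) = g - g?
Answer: -4260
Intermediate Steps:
h(P, g) = 0
-30*(142 + h(-7, -12)) = -30*(142 + 0) = -30*142 = -4260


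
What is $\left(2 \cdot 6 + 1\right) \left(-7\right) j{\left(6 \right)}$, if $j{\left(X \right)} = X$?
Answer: $-546$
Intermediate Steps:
$\left(2 \cdot 6 + 1\right) \left(-7\right) j{\left(6 \right)} = \left(2 \cdot 6 + 1\right) \left(-7\right) 6 = \left(12 + 1\right) \left(-7\right) 6 = 13 \left(-7\right) 6 = \left(-91\right) 6 = -546$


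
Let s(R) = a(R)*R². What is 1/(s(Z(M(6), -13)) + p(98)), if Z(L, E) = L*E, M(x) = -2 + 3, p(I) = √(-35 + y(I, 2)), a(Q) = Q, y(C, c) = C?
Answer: -2197/4826746 - 3*√7/4826746 ≈ -0.00045682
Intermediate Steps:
p(I) = √(-35 + I)
M(x) = 1
Z(L, E) = E*L
s(R) = R³ (s(R) = R*R² = R³)
1/(s(Z(M(6), -13)) + p(98)) = 1/((-13*1)³ + √(-35 + 98)) = 1/((-13)³ + √63) = 1/(-2197 + 3*√7)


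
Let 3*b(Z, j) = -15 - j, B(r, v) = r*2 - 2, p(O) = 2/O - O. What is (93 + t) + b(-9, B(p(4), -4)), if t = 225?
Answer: 316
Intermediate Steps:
p(O) = -O + 2/O
B(r, v) = -2 + 2*r (B(r, v) = 2*r - 2 = -2 + 2*r)
b(Z, j) = -5 - j/3 (b(Z, j) = (-15 - j)/3 = -5 - j/3)
(93 + t) + b(-9, B(p(4), -4)) = (93 + 225) + (-5 - (-2 + 2*(-1*4 + 2/4))/3) = 318 + (-5 - (-2 + 2*(-4 + 2*(1/4)))/3) = 318 + (-5 - (-2 + 2*(-4 + 1/2))/3) = 318 + (-5 - (-2 + 2*(-7/2))/3) = 318 + (-5 - (-2 - 7)/3) = 318 + (-5 - 1/3*(-9)) = 318 + (-5 + 3) = 318 - 2 = 316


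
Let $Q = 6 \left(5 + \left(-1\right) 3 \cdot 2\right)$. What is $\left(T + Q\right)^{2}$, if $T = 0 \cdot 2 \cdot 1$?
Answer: $36$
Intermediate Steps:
$Q = -6$ ($Q = 6 \left(5 - 6\right) = 6 \left(-1\right) = -6$)
$T = 0$ ($T = 0 \cdot 1 = 0$)
$\left(T + Q\right)^{2} = \left(0 - 6\right)^{2} = \left(-6\right)^{2} = 36$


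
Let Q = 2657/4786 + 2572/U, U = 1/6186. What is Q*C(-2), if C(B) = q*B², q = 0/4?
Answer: 0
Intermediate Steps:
U = 1/6186 ≈ 0.00016166
Q = 76147138769/4786 (Q = 2657/4786 + 2572/(1/6186) = 2657*(1/4786) + 2572*6186 = 2657/4786 + 15910392 = 76147138769/4786 ≈ 1.5910e+7)
q = 0 (q = 0*(¼) = 0)
C(B) = 0 (C(B) = 0*B² = 0)
Q*C(-2) = (76147138769/4786)*0 = 0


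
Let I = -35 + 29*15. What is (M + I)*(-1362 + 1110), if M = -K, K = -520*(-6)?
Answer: 685440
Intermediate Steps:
K = 3120
I = 400 (I = -35 + 435 = 400)
M = -3120 (M = -1*3120 = -3120)
(M + I)*(-1362 + 1110) = (-3120 + 400)*(-1362 + 1110) = -2720*(-252) = 685440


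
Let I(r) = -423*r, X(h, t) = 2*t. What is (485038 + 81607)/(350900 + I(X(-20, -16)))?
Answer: 566645/364436 ≈ 1.5549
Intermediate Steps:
(485038 + 81607)/(350900 + I(X(-20, -16))) = (485038 + 81607)/(350900 - 846*(-16)) = 566645/(350900 - 423*(-32)) = 566645/(350900 + 13536) = 566645/364436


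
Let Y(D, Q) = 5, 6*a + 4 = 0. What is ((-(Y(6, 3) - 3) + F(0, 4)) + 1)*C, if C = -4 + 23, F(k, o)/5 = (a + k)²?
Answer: 209/9 ≈ 23.222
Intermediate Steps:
a = -⅔ (a = -⅔ + (⅙)*0 = -⅔ + 0 = -⅔ ≈ -0.66667)
F(k, o) = 5*(-⅔ + k)²
C = 19
((-(Y(6, 3) - 3) + F(0, 4)) + 1)*C = ((-(5 - 3) + 5*(-2 + 3*0)²/9) + 1)*19 = ((-1*2 + 5*(-2 + 0)²/9) + 1)*19 = ((-2 + (5/9)*(-2)²) + 1)*19 = ((-2 + (5/9)*4) + 1)*19 = ((-2 + 20/9) + 1)*19 = (2/9 + 1)*19 = (11/9)*19 = 209/9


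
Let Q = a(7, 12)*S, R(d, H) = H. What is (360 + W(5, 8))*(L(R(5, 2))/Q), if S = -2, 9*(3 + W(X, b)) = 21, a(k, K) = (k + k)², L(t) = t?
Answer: -11/6 ≈ -1.8333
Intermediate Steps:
a(k, K) = 4*k² (a(k, K) = (2*k)² = 4*k²)
W(X, b) = -⅔ (W(X, b) = -3 + (⅑)*21 = -3 + 7/3 = -⅔)
Q = -392 (Q = (4*7²)*(-2) = (4*49)*(-2) = 196*(-2) = -392)
(360 + W(5, 8))*(L(R(5, 2))/Q) = (360 - ⅔)*(2/(-392)) = 1078*(2*(-1/392))/3 = (1078/3)*(-1/196) = -11/6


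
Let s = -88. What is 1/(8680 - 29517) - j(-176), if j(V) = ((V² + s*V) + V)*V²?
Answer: -29876446662657/20837 ≈ -1.4338e+9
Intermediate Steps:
j(V) = V²*(V² - 87*V) (j(V) = ((V² - 88*V) + V)*V² = (V² - 87*V)*V² = V²*(V² - 87*V))
1/(8680 - 29517) - j(-176) = 1/(8680 - 29517) - (-176)³*(-87 - 176) = 1/(-20837) - (-5451776)*(-263) = -1/20837 - 1*1433817088 = -1/20837 - 1433817088 = -29876446662657/20837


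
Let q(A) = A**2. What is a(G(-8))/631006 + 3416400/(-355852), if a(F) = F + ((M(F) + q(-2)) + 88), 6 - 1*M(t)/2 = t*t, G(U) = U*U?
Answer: -15872237168/1651064317 ≈ -9.6133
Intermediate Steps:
G(U) = U**2
M(t) = 12 - 2*t**2 (M(t) = 12 - 2*t*t = 12 - 2*t**2)
a(F) = 104 + F - 2*F**2 (a(F) = F + (((12 - 2*F**2) + (-2)**2) + 88) = F + (((12 - 2*F**2) + 4) + 88) = F + ((16 - 2*F**2) + 88) = F + (104 - 2*F**2) = 104 + F - 2*F**2)
a(G(-8))/631006 + 3416400/(-355852) = (104 + (-8)**2 - 2*((-8)**2)**2)/631006 + 3416400/(-355852) = (104 + 64 - 2*64**2)*(1/631006) + 3416400*(-1/355852) = (104 + 64 - 2*4096)*(1/631006) - 854100/88963 = (104 + 64 - 8192)*(1/631006) - 854100/88963 = -8024*1/631006 - 854100/88963 = -236/18559 - 854100/88963 = -15872237168/1651064317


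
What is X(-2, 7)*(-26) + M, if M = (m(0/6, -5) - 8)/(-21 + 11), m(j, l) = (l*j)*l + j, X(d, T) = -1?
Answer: 134/5 ≈ 26.800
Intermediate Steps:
m(j, l) = j + j*l² (m(j, l) = (j*l)*l + j = j*l² + j = j + j*l²)
M = ⅘ (M = ((0/6)*(1 + (-5)²) - 8)/(-21 + 11) = ((0*(⅙))*(1 + 25) - 8)/(-10) = (0*26 - 8)*(-⅒) = (0 - 8)*(-⅒) = -8*(-⅒) = ⅘ ≈ 0.80000)
X(-2, 7)*(-26) + M = -1*(-26) + ⅘ = 26 + ⅘ = 134/5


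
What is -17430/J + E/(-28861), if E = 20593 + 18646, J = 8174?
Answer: -411893408/117954907 ≈ -3.4920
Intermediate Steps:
E = 39239
-17430/J + E/(-28861) = -17430/8174 + 39239/(-28861) = -17430*1/8174 + 39239*(-1/28861) = -8715/4087 - 39239/28861 = -411893408/117954907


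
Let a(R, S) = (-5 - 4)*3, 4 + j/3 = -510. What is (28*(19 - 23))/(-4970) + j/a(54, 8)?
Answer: 182542/3195 ≈ 57.134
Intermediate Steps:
j = -1542 (j = -12 + 3*(-510) = -12 - 1530 = -1542)
a(R, S) = -27 (a(R, S) = -9*3 = -27)
(28*(19 - 23))/(-4970) + j/a(54, 8) = (28*(19 - 23))/(-4970) - 1542/(-27) = (28*(-4))*(-1/4970) - 1542*(-1/27) = -112*(-1/4970) + 514/9 = 8/355 + 514/9 = 182542/3195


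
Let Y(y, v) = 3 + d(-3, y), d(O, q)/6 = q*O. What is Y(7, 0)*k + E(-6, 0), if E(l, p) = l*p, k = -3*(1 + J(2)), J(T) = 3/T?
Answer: 1845/2 ≈ 922.50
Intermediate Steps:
d(O, q) = 6*O*q (d(O, q) = 6*(q*O) = 6*(O*q) = 6*O*q)
Y(y, v) = 3 - 18*y (Y(y, v) = 3 + 6*(-3)*y = 3 - 18*y)
k = -15/2 (k = -3*(1 + 3/2) = -3*5/2 = -15/2 ≈ -7.5000)
Y(7, 0)*k + E(-6, 0) = (3 - 18*7)*(-15/2) - 6*0 = (3 - 126)*(-15/2) + 0 = -123*(-15/2) + 0 = 1845/2 + 0 = 1845/2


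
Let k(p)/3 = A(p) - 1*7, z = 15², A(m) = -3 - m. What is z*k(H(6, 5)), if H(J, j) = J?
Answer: -10800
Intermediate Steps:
z = 225
k(p) = -30 - 3*p (k(p) = 3*((-3 - p) - 1*7) = 3*((-3 - p) - 7) = 3*(-10 - p) = -30 - 3*p)
z*k(H(6, 5)) = 225*(-30 - 3*6) = 225*(-30 - 18) = 225*(-48) = -10800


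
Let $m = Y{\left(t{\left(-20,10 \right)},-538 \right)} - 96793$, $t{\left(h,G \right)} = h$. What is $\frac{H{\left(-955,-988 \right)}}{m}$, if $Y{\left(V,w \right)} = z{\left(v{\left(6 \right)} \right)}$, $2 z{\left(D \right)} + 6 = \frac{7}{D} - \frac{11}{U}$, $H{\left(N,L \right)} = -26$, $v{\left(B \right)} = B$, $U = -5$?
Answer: $\frac{120}{446743} \approx 0.00026861$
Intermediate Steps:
$z{\left(D \right)} = - \frac{19}{10} + \frac{7}{2 D}$ ($z{\left(D \right)} = -3 + \frac{\frac{7}{D} - \frac{11}{-5}}{2} = -3 + \frac{\frac{7}{D} - - \frac{11}{5}}{2} = -3 + \frac{\frac{7}{D} + \frac{11}{5}}{2} = -3 + \frac{\frac{11}{5} + \frac{7}{D}}{2} = -3 + \left(\frac{11}{10} + \frac{7}{2 D}\right) = - \frac{19}{10} + \frac{7}{2 D}$)
$Y{\left(V,w \right)} = - \frac{79}{60}$ ($Y{\left(V,w \right)} = \frac{35 - 114}{10 \cdot 6} = \frac{1}{10} \cdot \frac{1}{6} \left(35 - 114\right) = \frac{1}{10} \cdot \frac{1}{6} \left(-79\right) = - \frac{79}{60}$)
$m = - \frac{5807659}{60}$ ($m = - \frac{79}{60} - 96793 = - \frac{5807659}{60} \approx -96794.0$)
$\frac{H{\left(-955,-988 \right)}}{m} = - \frac{26}{- \frac{5807659}{60}} = \left(-26\right) \left(- \frac{60}{5807659}\right) = \frac{120}{446743}$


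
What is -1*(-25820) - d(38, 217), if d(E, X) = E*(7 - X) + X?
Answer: 33583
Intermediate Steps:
d(E, X) = X + E*(7 - X)
-1*(-25820) - d(38, 217) = -1*(-25820) - (217 + 7*38 - 1*38*217) = 25820 - (217 + 266 - 8246) = 25820 - 1*(-7763) = 25820 + 7763 = 33583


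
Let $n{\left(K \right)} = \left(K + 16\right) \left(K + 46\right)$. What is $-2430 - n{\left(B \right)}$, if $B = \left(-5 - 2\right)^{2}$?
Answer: $-8605$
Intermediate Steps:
$B = 49$ ($B = \left(-5 - 2\right)^{2} = \left(-7\right)^{2} = 49$)
$n{\left(K \right)} = \left(16 + K\right) \left(46 + K\right)$
$-2430 - n{\left(B \right)} = -2430 - \left(736 + 49^{2} + 62 \cdot 49\right) = -2430 - \left(736 + 2401 + 3038\right) = -2430 - 6175 = -8605$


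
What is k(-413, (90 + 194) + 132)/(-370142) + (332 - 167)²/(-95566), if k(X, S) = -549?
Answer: -2506162554/8843247593 ≈ -0.28340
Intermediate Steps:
k(-413, (90 + 194) + 132)/(-370142) + (332 - 167)²/(-95566) = -549/(-370142) + (332 - 167)²/(-95566) = -549*(-1/370142) + 165²*(-1/95566) = 549/370142 + 27225*(-1/95566) = 549/370142 - 27225/95566 = -2506162554/8843247593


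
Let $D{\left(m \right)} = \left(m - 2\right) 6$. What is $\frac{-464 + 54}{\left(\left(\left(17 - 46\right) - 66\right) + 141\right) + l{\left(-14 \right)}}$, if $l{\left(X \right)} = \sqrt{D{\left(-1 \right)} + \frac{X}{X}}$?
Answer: $- \frac{18860}{2133} + \frac{410 i \sqrt{17}}{2133} \approx -8.842 + 0.79253 i$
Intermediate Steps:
$D{\left(m \right)} = -12 + 6 m$ ($D{\left(m \right)} = \left(-2 + m\right) 6 = -12 + 6 m$)
$l{\left(X \right)} = i \sqrt{17}$ ($l{\left(X \right)} = \sqrt{\left(-12 + 6 \left(-1\right)\right) + \frac{X}{X}} = \sqrt{\left(-12 - 6\right) + 1} = \sqrt{-18 + 1} = \sqrt{-17} = i \sqrt{17}$)
$\frac{-464 + 54}{\left(\left(\left(17 - 46\right) - 66\right) + 141\right) + l{\left(-14 \right)}} = \frac{-464 + 54}{\left(\left(\left(17 - 46\right) - 66\right) + 141\right) + i \sqrt{17}} = - \frac{410}{\left(\left(-29 - 66\right) + 141\right) + i \sqrt{17}} = - \frac{410}{\left(-95 + 141\right) + i \sqrt{17}} = - \frac{410}{46 + i \sqrt{17}}$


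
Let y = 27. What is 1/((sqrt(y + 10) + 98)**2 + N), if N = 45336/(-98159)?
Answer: 92888409721697/881798875454470737 - 1888497099076*sqrt(37)/881798875454470737 ≈ 9.2313e-5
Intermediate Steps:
N = -45336/98159 (N = 45336*(-1/98159) = -45336/98159 ≈ -0.46186)
1/((sqrt(y + 10) + 98)**2 + N) = 1/((sqrt(27 + 10) + 98)**2 - 45336/98159) = 1/((sqrt(37) + 98)**2 - 45336/98159) = 1/((98 + sqrt(37))**2 - 45336/98159) = 1/(-45336/98159 + (98 + sqrt(37))**2)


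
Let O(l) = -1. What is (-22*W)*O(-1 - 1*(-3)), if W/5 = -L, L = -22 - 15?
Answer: 4070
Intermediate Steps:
L = -37
W = 185 (W = 5*(-1*(-37)) = 5*37 = 185)
(-22*W)*O(-1 - 1*(-3)) = -22*185*(-1) = -4070*(-1) = 4070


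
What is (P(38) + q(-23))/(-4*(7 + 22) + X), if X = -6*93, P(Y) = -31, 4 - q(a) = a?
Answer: 2/337 ≈ 0.0059347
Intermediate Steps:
q(a) = 4 - a
X = -558
(P(38) + q(-23))/(-4*(7 + 22) + X) = (-31 + (4 - 1*(-23)))/(-4*(7 + 22) - 558) = (-31 + (4 + 23))/(-4*29 - 558) = (-31 + 27)/(-116 - 558) = -4/(-674) = -4*(-1/674) = 2/337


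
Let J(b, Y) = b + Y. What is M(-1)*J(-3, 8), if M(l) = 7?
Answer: 35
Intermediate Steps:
J(b, Y) = Y + b
M(-1)*J(-3, 8) = 7*(8 - 3) = 7*5 = 35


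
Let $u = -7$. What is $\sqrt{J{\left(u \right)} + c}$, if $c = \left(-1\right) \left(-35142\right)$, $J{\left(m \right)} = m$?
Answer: $\sqrt{35135} \approx 187.44$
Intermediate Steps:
$c = 35142$
$\sqrt{J{\left(u \right)} + c} = \sqrt{-7 + 35142} = \sqrt{35135}$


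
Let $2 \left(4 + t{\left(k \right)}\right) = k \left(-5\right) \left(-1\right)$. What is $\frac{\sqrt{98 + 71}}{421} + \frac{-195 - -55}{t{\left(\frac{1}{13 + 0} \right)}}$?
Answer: $\frac{1533727}{41679} \approx 36.799$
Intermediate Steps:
$t{\left(k \right)} = -4 + \frac{5 k}{2}$ ($t{\left(k \right)} = -4 + \frac{k \left(-5\right) \left(-1\right)}{2} = -4 + \frac{- 5 k \left(-1\right)}{2} = -4 + \frac{5 k}{2}$)
$\frac{\sqrt{98 + 71}}{421} + \frac{-195 - -55}{t{\left(\frac{1}{13 + 0} \right)}} = \frac{\sqrt{98 + 71}}{421} + \frac{-195 - -55}{-4 + \frac{5}{2 \left(13 + 0\right)}} = \sqrt{169} \cdot \frac{1}{421} + \frac{-195 + 55}{-4 + \frac{5}{2 \cdot 13}} = 13 \cdot \frac{1}{421} - \frac{140}{-4 + \frac{5}{2} \cdot \frac{1}{13}} = \frac{13}{421} - \frac{140}{-4 + \frac{5}{26}} = \frac{13}{421} - \frac{140}{- \frac{99}{26}} = \frac{13}{421} - - \frac{3640}{99} = \frac{13}{421} + \frac{3640}{99} = \frac{1533727}{41679}$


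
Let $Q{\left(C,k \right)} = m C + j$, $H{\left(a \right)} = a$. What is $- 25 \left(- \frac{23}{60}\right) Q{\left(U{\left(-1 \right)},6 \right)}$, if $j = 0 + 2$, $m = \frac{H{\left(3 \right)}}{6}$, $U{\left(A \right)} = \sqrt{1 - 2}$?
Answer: $\frac{115}{6} + \frac{115 i}{24} \approx 19.167 + 4.7917 i$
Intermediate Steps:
$U{\left(A \right)} = i$ ($U{\left(A \right)} = \sqrt{-1} = i$)
$m = \frac{1}{2}$ ($m = \frac{3}{6} = 3 \cdot \frac{1}{6} = \frac{1}{2} \approx 0.5$)
$j = 2$
$Q{\left(C,k \right)} = 2 + \frac{C}{2}$ ($Q{\left(C,k \right)} = \frac{C}{2} + 2 = 2 + \frac{C}{2}$)
$- 25 \left(- \frac{23}{60}\right) Q{\left(U{\left(-1 \right)},6 \right)} = - 25 \left(- \frac{23}{60}\right) \left(2 + \frac{i}{2}\right) = - 25 \left(\left(-23\right) \frac{1}{60}\right) \left(2 + \frac{i}{2}\right) = \left(-25\right) \left(- \frac{23}{60}\right) \left(2 + \frac{i}{2}\right) = \frac{115 \left(2 + \frac{i}{2}\right)}{12} = \frac{115}{6} + \frac{115 i}{24}$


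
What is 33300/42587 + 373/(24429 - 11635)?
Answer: 11943923/14725894 ≈ 0.81108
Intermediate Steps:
33300/42587 + 373/(24429 - 11635) = 33300*(1/42587) + 373/12794 = 900/1151 + 373*(1/12794) = 900/1151 + 373/12794 = 11943923/14725894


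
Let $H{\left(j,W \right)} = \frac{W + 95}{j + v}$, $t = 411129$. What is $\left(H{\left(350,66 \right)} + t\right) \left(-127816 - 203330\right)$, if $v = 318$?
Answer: $- \frac{45472030417809}{334} \approx -1.3614 \cdot 10^{11}$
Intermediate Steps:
$H{\left(j,W \right)} = \frac{95 + W}{318 + j}$ ($H{\left(j,W \right)} = \frac{W + 95}{j + 318} = \frac{95 + W}{318 + j}$)
$\left(H{\left(350,66 \right)} + t\right) \left(-127816 - 203330\right) = \left(\frac{95 + 66}{318 + 350} + 411129\right) \left(-127816 - 203330\right) = \left(\frac{1}{668} \cdot 161 + 411129\right) \left(-331146\right) = \left(\frac{161}{668} + 411129\right) \left(-331146\right) = \frac{274634333}{668} \left(-331146\right) = - \frac{45472030417809}{334}$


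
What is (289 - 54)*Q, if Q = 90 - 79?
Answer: 2585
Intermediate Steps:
Q = 11
(289 - 54)*Q = (289 - 54)*11 = 235*11 = 2585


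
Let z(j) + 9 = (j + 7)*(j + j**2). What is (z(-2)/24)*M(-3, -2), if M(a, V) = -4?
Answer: -1/6 ≈ -0.16667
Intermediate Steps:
z(j) = -9 + (7 + j)*(j + j**2) (z(j) = -9 + (j + 7)*(j + j**2) = -9 + (7 + j)*(j + j**2))
(z(-2)/24)*M(-3, -2) = ((-9 + (-2)**3 + 7*(-2) + 8*(-2)**2)/24)*(-4) = ((-9 - 8 - 14 + 8*4)/24)*(-4) = ((-9 - 8 - 14 + 32)/24)*(-4) = ((1/24)*1)*(-4) = (1/24)*(-4) = -1/6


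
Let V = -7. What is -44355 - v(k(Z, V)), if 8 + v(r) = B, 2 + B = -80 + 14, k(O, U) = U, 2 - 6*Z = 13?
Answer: -44279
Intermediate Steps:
Z = -11/6 (Z = ⅓ - ⅙*13 = ⅓ - 13/6 = -11/6 ≈ -1.8333)
B = -68 (B = -2 + (-80 + 14) = -2 - 66 = -68)
v(r) = -76 (v(r) = -8 - 68 = -76)
-44355 - v(k(Z, V)) = -44355 - 1*(-76) = -44355 + 76 = -44279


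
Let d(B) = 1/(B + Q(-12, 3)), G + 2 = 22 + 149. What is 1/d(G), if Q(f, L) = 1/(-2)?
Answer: 337/2 ≈ 168.50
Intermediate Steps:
Q(f, L) = -1/2
G = 169 (G = -2 + (22 + 149) = -2 + 171 = 169)
d(B) = 1/(-1/2 + B) (d(B) = 1/(B - 1/2) = 1/(-1/2 + B))
1/d(G) = 1/(2/(-1 + 2*169)) = 1/(2/(-1 + 338)) = 1/(2/337) = 337/2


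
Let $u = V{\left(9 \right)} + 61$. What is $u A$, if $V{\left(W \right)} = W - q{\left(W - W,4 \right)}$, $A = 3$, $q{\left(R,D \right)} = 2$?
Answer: $204$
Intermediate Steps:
$V{\left(W \right)} = -2 + W$ ($V{\left(W \right)} = W - 2 = -2 + W$)
$u = 68$ ($u = \left(-2 + 9\right) + 61 = 7 + 61 = 68$)
$u A = 68 \cdot 3 = 204$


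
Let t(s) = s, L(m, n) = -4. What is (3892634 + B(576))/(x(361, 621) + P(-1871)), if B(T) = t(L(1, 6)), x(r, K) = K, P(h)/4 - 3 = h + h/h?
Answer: -3892630/6847 ≈ -568.52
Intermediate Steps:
P(h) = 16 + 4*h (P(h) = 12 + 4*(h + h/h) = 12 + 4*(h + 1) = 12 + 4*(1 + h) = 12 + (4 + 4*h) = 16 + 4*h)
B(T) = -4
(3892634 + B(576))/(x(361, 621) + P(-1871)) = (3892634 - 4)/(621 + (16 + 4*(-1871))) = 3892630/(621 + (16 - 7484)) = 3892630/(621 - 7468) = 3892630/(-6847) = 3892630*(-1/6847) = -3892630/6847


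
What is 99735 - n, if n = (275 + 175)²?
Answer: -102765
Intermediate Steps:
n = 202500 (n = 450² = 202500)
99735 - n = 99735 - 1*202500 = 99735 - 202500 = -102765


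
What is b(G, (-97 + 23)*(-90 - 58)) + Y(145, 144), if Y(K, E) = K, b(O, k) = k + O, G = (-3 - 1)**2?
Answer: 11113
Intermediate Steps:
G = 16 (G = (-4)**2 = 16)
b(O, k) = O + k
b(G, (-97 + 23)*(-90 - 58)) + Y(145, 144) = (16 + (-97 + 23)*(-90 - 58)) + 145 = (16 - 74*(-148)) + 145 = (16 + 10952) + 145 = 10968 + 145 = 11113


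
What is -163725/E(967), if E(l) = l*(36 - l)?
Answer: 163725/900277 ≈ 0.18186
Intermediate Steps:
-163725/E(967) = -163725*1/(967*(36 - 1*967)) = -163725*1/(967*(36 - 967)) = -163725/(967*(-931)) = -163725/(-900277) = -163725*(-1/900277) = 163725/900277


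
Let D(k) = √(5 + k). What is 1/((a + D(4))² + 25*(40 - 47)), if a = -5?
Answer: -1/171 ≈ -0.0058480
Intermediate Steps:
1/((a + D(4))² + 25*(40 - 47)) = 1/((-5 + √(5 + 4))² + 25*(40 - 47)) = 1/((-5 + √9)² + 25*(-7)) = 1/((-5 + 3)² - 175) = 1/((-2)² - 175) = 1/(4 - 175) = 1/(-171) = -1/171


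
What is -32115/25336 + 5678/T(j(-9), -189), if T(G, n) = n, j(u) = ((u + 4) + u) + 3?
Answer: -149927543/4788504 ≈ -31.310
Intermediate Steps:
j(u) = 7 + 2*u (j(u) = ((4 + u) + u) + 3 = (4 + 2*u) + 3 = 7 + 2*u)
-32115/25336 + 5678/T(j(-9), -189) = -32115/25336 + 5678/(-189) = -32115*1/25336 + 5678*(-1/189) = -32115/25336 - 5678/189 = -149927543/4788504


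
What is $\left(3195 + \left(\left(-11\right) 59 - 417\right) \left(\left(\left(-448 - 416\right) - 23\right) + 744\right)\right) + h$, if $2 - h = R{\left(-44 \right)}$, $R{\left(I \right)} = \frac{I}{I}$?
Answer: $155634$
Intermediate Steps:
$R{\left(I \right)} = 1$
$h = 1$ ($h = 2 - 1 = 1$)
$\left(3195 + \left(\left(-11\right) 59 - 417\right) \left(\left(\left(-448 - 416\right) - 23\right) + 744\right)\right) + h = \left(3195 + \left(\left(-11\right) 59 - 417\right) \left(\left(\left(-448 - 416\right) - 23\right) + 744\right)\right) + 1 = \left(3195 + \left(-649 - 417\right) \left(\left(-864 - 23\right) + 744\right)\right) + 1 = \left(3195 - 1066 \left(-887 + 744\right)\right) + 1 = \left(3195 - -152438\right) + 1 = \left(3195 + 152438\right) + 1 = 155633 + 1 = 155634$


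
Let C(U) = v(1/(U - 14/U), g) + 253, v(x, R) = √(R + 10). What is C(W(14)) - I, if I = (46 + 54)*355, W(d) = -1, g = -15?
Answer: -35247 + I*√5 ≈ -35247.0 + 2.2361*I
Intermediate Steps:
I = 35500 (I = 100*355 = 35500)
v(x, R) = √(10 + R)
C(U) = 253 + I*√5 (C(U) = √(10 - 15) + 253 = √(-5) + 253 = I*√5 + 253 = 253 + I*√5)
C(W(14)) - I = (253 + I*√5) - 1*35500 = (253 + I*√5) - 35500 = -35247 + I*√5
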